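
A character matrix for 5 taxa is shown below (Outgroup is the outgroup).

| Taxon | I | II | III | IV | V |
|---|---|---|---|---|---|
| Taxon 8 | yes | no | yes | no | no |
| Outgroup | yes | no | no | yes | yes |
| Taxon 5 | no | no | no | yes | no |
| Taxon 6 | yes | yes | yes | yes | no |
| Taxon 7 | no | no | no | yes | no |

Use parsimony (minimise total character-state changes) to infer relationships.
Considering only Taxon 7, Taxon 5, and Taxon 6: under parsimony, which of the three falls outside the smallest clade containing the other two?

Character polarity is set by the outgroup: the derived state is whichever differs from the outgroup's state, so for I, IV, V the derived state is 'no', and for the remaining characters it is 'yes'.
Only Taxon 5 and Taxon 7 show the derived state 'no' for I, supporting them as a clade.
II: derived state 'yes' in Taxon 6 only — an autapomorphy, so it tells us nothing about relationships among taxa.
Only Taxon 6 and Taxon 8 show the derived state 'yes' for III, supporting them as a clade.
IV: derived state 'no' in Taxon 8 only — an autapomorphy, so it tells us nothing about relationships among taxa.
All ingroup taxa share the derived state 'no' for V; it defines the ingroup but does not resolve relationships within it.
Most parsimonious ingroup topology: ((Taxon 5,Taxon 7),(Taxon 8,Taxon 6)).
Taxon 5 and Taxon 7 share a more recent common ancestor with each other than either does with Taxon 6, so Taxon 6 is the least closely related of the three.

Taxon 6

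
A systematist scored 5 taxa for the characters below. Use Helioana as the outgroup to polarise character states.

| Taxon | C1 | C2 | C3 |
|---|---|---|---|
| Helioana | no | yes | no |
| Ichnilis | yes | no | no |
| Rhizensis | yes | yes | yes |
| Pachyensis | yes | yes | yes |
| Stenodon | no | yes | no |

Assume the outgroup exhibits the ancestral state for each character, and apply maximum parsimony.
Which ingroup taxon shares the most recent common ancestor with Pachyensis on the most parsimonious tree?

Rhizensis

Character polarity is set by the outgroup: the derived state is whichever differs from the outgroup's state, so for C2 the derived state is 'no', and for the remaining characters it is 'yes'.
C1 (derived state 'yes') is shared by Ichnilis, Pachyensis, and Rhizensis — a synapomorphy uniting that clade.
C2: derived state 'no' in Ichnilis only — an autapomorphy, so it tells us nothing about relationships among taxa.
C3 (derived state 'yes') is shared by Pachyensis and Rhizensis — a synapomorphy uniting that clade.
Most parsimonious ingroup topology: ((Ichnilis,(Rhizensis,Pachyensis)),Stenodon).
Pachyensis and Rhizensis form a cherry on this tree, so they are sister taxa.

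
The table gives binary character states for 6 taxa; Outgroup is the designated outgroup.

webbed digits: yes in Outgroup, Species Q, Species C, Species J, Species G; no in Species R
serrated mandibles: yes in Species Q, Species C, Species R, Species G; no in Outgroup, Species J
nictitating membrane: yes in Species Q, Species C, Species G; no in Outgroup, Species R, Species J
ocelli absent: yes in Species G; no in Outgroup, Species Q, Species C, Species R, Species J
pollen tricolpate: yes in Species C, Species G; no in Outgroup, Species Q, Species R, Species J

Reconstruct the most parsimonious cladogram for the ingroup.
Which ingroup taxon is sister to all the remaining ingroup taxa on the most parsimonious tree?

Character polarity is set by the outgroup: the derived state is whichever differs from the outgroup's state, so for webbed digits the derived state is 'no', and for the remaining characters it is 'yes'.
webbed digits: derived state 'no' in Species R only — an autapomorphy, so it tells us nothing about relationships among taxa.
Only Species C, Species G, Species Q, and Species R show the derived state 'yes' for serrated mandibles, supporting them as a clade.
Only Species C, Species G, and Species Q show the derived state 'yes' for nictitating membrane, supporting them as a clade.
ocelli absent (derived state 'yes') is unique to Species G (autapomorphy; uninformative for grouping).
pollen tricolpate: derived state 'yes' in Species C and Species G only — synapomorphy for {Species C, Species G}.
Most parsimonious ingroup topology: (((Species Q,(Species C,Species G)),Species R),Species J).
Species J is sister to the clade containing all other ingroup taxa, so it is the earliest-diverging (most basal) ingroup lineage.

Species J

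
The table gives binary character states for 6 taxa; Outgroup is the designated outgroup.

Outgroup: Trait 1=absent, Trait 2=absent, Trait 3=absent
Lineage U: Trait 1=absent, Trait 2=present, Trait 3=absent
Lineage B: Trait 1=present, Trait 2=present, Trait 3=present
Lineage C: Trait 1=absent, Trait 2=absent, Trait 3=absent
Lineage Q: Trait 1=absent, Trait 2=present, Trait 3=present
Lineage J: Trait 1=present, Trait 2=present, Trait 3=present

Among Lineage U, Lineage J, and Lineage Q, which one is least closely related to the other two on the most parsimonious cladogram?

Lineage U

The outgroup has state 'absent' for every character, so 'present' is the derived state throughout.
Trait 1 (derived state 'present') is shared by Lineage B and Lineage J — a synapomorphy uniting that clade.
Trait 2 (derived state 'present') is shared by Lineage B, Lineage J, Lineage Q, and Lineage U — a synapomorphy uniting that clade.
Trait 3 (derived state 'present') is shared by Lineage B, Lineage J, and Lineage Q — a synapomorphy uniting that clade.
Most parsimonious ingroup topology: ((Lineage U,((Lineage B,Lineage J),Lineage Q)),Lineage C).
Lineage J and Lineage Q share a more recent common ancestor with each other than either does with Lineage U, so Lineage U is the least closely related of the three.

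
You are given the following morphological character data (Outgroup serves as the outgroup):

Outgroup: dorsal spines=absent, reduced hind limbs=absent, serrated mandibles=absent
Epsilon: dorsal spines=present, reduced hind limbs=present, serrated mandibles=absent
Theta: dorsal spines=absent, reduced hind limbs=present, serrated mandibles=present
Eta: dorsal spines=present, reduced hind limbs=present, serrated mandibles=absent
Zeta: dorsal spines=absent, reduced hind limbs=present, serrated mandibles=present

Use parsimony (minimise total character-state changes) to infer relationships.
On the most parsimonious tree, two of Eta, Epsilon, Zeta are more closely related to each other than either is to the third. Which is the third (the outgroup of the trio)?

Zeta

The outgroup has state 'absent' for every character, so 'present' is the derived state throughout.
dorsal spines (derived state 'present') is shared by Epsilon and Eta — a synapomorphy uniting that clade.
reduced hind limbs (derived state 'present') is shared by all ingroup taxa — unites the whole ingroup.
serrated mandibles (derived state 'present') is shared by Theta and Zeta — a synapomorphy uniting that clade.
Most parsimonious ingroup topology: ((Epsilon,Eta),(Theta,Zeta)).
Epsilon and Eta share a more recent common ancestor with each other than either does with Zeta, so Zeta is the least closely related of the three.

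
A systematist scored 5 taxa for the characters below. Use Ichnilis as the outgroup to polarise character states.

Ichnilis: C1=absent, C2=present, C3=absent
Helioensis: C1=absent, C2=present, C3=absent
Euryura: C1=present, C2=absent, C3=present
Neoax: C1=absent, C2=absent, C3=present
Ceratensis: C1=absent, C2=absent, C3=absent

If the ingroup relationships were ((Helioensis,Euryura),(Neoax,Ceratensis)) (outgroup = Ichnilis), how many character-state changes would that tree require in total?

5

Map each character onto ((Helioensis,Euryura),(Neoax,Ceratensis)) (rooted by Ichnilis) and count the minimum state changes it requires (Fitch parsimony):
C1: 1; C2: 2; C3: 2.
Total tree length = 5.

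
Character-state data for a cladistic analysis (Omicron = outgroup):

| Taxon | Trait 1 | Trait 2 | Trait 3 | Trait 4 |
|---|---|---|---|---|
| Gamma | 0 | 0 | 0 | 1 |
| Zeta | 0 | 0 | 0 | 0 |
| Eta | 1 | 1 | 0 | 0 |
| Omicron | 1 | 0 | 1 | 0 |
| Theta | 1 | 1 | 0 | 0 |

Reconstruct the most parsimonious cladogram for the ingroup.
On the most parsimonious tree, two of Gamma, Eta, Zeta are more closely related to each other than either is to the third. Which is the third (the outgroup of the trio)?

Eta

Character polarity is set by the outgroup: the derived state is whichever differs from the outgroup's state, so for Trait 1, Trait 3 the derived state is '0', and for the remaining characters it is '1'.
Only Gamma and Zeta show the derived state '0' for Trait 1, supporting them as a clade.
Trait 2: derived state '1' in Eta and Theta only — synapomorphy for {Eta, Theta}.
Trait 3 (derived state '0') is shared by all ingroup taxa — unites the whole ingroup.
Trait 4 (derived state '1') is unique to Gamma (autapomorphy; uninformative for grouping).
Most parsimonious ingroup topology: ((Eta,Theta),(Gamma,Zeta)).
Gamma and Zeta share a more recent common ancestor with each other than either does with Eta, so Eta is the least closely related of the three.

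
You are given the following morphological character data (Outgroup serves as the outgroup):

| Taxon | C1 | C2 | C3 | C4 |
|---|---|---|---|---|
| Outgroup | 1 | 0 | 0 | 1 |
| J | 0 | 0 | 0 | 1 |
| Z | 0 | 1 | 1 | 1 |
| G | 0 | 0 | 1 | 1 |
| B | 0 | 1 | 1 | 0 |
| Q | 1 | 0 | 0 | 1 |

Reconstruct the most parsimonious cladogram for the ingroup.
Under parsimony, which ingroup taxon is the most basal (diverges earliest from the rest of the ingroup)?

Character polarity is set by the outgroup: the derived state is whichever differs from the outgroup's state, so for C1, C4 the derived state is '0', and for the remaining characters it is '1'.
C1 (derived state '0') is shared by B, G, J, and Z — a synapomorphy uniting that clade.
Only B and Z show the derived state '1' for C2, supporting them as a clade.
C3: derived state '1' in B, G, and Z only — synapomorphy for {B, G, Z}.
C4 (derived state '0') is unique to B (autapomorphy; uninformative for grouping).
Most parsimonious ingroup topology: ((J,((Z,B),G)),Q).
Q is sister to the clade containing all other ingroup taxa, so it is the earliest-diverging (most basal) ingroup lineage.

Q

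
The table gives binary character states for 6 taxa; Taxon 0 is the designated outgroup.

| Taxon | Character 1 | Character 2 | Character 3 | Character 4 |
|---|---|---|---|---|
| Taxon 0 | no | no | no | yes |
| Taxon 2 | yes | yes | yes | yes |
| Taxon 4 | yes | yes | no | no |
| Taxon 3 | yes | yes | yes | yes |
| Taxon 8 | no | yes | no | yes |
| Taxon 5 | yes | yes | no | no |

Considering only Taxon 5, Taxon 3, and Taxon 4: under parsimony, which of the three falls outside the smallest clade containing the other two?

Character polarity is set by the outgroup: the derived state is whichever differs from the outgroup's state, so for Character 4 the derived state is 'no', and for the remaining characters it is 'yes'.
Character 1: derived state 'yes' in Taxon 2, Taxon 3, Taxon 4, and Taxon 5 only — synapomorphy for {Taxon 2, Taxon 3, Taxon 4, Taxon 5}.
Character 2 (derived state 'yes') is shared by all ingroup taxa — unites the whole ingroup.
Character 3 (derived state 'yes') is shared by Taxon 2 and Taxon 3 — a synapomorphy uniting that clade.
Only Taxon 4 and Taxon 5 show the derived state 'no' for Character 4, supporting them as a clade.
Most parsimonious ingroup topology: (((Taxon 2,Taxon 3),(Taxon 4,Taxon 5)),Taxon 8).
Taxon 4 and Taxon 5 share a more recent common ancestor with each other than either does with Taxon 3, so Taxon 3 is the least closely related of the three.

Taxon 3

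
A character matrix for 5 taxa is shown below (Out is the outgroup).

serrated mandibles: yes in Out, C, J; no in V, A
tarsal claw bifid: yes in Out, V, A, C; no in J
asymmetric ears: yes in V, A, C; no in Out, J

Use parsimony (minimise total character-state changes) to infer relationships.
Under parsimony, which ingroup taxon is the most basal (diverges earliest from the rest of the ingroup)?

J

Character polarity is set by the outgroup: the derived state is whichever differs from the outgroup's state, so for serrated mandibles, tarsal claw bifid the derived state is 'no', and for the remaining characters it is 'yes'.
serrated mandibles: derived state 'no' in A and V only — synapomorphy for {A, V}.
tarsal claw bifid (derived state 'no') is unique to J (autapomorphy; uninformative for grouping).
asymmetric ears: derived state 'yes' in A, C, and V only — synapomorphy for {A, C, V}.
Most parsimonious ingroup topology: (((V,A),C),J).
J is sister to the clade containing all other ingroup taxa, so it is the earliest-diverging (most basal) ingroup lineage.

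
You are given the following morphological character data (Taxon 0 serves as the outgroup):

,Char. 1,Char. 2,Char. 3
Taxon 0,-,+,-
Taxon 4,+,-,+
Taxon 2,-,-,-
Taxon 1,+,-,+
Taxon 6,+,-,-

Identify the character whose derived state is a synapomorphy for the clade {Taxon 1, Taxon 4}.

Char. 3

Character polarity is set by the outgroup: the derived state is whichever differs from the outgroup's state, so for Char. 2 the derived state is '-', and for the remaining characters it is '+'.
Char. 1: derived state '+' in Taxon 1, Taxon 4, and Taxon 6 only — synapomorphy for {Taxon 1, Taxon 4, Taxon 6}.
Char. 2 (derived state '-') is shared by all ingroup taxa — unites the whole ingroup.
Char. 3: derived state '+' in Taxon 1 and Taxon 4 only — synapomorphy for {Taxon 1, Taxon 4}.
Most parsimonious ingroup topology: (((Taxon 4,Taxon 1),Taxon 6),Taxon 2).
The clade {Taxon 1, Taxon 4} is supported by Char. 3: its derived state '+' occurs in exactly those taxa and in no other taxon (including the outgroup).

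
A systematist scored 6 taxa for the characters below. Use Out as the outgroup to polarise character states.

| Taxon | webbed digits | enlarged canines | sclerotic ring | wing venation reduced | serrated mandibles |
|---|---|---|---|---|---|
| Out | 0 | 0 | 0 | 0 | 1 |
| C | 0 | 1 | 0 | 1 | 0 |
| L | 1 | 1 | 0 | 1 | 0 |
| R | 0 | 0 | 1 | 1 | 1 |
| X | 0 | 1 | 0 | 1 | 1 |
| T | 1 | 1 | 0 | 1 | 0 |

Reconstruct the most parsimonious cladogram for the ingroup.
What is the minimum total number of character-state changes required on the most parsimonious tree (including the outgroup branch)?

5

Character polarity is set by the outgroup: the derived state is whichever differs from the outgroup's state, so for serrated mandibles the derived state is '0', and for the remaining characters it is '1'.
webbed digits (derived state '1') is shared by L and T — a synapomorphy uniting that clade.
enlarged canines (derived state '1') is shared by C, L, T, and X — a synapomorphy uniting that clade.
sclerotic ring (derived state '1') is unique to R (autapomorphy; uninformative for grouping).
wing venation reduced (derived state '1') is shared by all ingroup taxa — unites the whole ingroup.
serrated mandibles (derived state '0') is shared by C, L, and T — a synapomorphy uniting that clade.
Most parsimonious ingroup topology: (((C,(L,T)),X),R).
Changes per character on this tree: webbed digits: 1; enlarged canines: 1; sclerotic ring: 1; wing venation reduced: 1; serrated mandibles: 1.
Total = 5.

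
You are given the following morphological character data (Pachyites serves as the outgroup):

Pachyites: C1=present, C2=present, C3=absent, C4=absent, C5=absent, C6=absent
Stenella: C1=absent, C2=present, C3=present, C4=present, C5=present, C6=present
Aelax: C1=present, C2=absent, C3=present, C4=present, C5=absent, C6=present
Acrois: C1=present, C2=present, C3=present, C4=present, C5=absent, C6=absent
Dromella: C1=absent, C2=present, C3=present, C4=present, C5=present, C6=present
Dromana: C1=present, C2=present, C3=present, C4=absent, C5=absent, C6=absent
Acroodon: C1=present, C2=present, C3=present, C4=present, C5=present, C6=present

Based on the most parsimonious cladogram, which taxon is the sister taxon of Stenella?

Character polarity is set by the outgroup: the derived state is whichever differs from the outgroup's state, so for C1, C2 the derived state is 'absent', and for the remaining characters it is 'present'.
C1 (derived state 'absent') is shared by Dromella and Stenella — a synapomorphy uniting that clade.
C2 (derived state 'absent') is unique to Aelax (autapomorphy; uninformative for grouping).
All ingroup taxa share the derived state 'present' for C3; it defines the ingroup but does not resolve relationships within it.
C4: derived state 'present' in Acrois, Acroodon, Aelax, Dromella, and Stenella only — synapomorphy for {Acrois, Acroodon, Aelax, Dromella, Stenella}.
C5: derived state 'present' in Acroodon, Dromella, and Stenella only — synapomorphy for {Acroodon, Dromella, Stenella}.
C6 (derived state 'present') is shared by Acroodon, Aelax, Dromella, and Stenella — a synapomorphy uniting that clade.
Most parsimonious ingroup topology: (((((Stenella,Dromella),Acroodon),Aelax),Acrois),Dromana).
Stenella and Dromella form a cherry on this tree, so they are sister taxa.

Dromella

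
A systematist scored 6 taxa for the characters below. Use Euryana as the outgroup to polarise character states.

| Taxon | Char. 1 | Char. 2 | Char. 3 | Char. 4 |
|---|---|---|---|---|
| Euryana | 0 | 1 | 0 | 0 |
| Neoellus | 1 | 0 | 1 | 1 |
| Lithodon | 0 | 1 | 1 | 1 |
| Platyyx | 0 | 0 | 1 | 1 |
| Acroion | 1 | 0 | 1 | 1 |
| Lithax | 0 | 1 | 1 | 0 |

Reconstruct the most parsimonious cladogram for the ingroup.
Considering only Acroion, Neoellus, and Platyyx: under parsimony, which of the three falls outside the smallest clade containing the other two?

Platyyx

Character polarity is set by the outgroup: the derived state is whichever differs from the outgroup's state, so for Char. 2 the derived state is '0', and for the remaining characters it is '1'.
Char. 1 (derived state '1') is shared by Acroion and Neoellus — a synapomorphy uniting that clade.
Char. 2: derived state '0' in Acroion, Neoellus, and Platyyx only — synapomorphy for {Acroion, Neoellus, Platyyx}.
All ingroup taxa share the derived state '1' for Char. 3; it defines the ingroup but does not resolve relationships within it.
Char. 4 (derived state '1') is shared by Acroion, Lithodon, Neoellus, and Platyyx — a synapomorphy uniting that clade.
Most parsimonious ingroup topology: ((((Neoellus,Acroion),Platyyx),Lithodon),Lithax).
Neoellus and Acroion share a more recent common ancestor with each other than either does with Platyyx, so Platyyx is the least closely related of the three.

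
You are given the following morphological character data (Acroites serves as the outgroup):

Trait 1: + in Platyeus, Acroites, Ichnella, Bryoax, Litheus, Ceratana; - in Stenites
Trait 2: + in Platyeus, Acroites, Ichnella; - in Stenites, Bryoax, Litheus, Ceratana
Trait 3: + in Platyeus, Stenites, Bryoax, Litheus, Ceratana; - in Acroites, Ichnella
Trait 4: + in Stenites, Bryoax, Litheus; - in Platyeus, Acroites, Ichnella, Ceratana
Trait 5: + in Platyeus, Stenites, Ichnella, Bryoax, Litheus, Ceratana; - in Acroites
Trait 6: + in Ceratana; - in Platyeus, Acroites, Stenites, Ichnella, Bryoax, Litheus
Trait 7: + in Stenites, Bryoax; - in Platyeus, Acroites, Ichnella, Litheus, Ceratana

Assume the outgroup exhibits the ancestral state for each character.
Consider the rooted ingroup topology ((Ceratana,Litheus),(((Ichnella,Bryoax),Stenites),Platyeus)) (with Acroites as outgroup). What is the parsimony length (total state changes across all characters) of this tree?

Map each character onto ((Ceratana,Litheus),(((Ichnella,Bryoax),Stenites),Platyeus)) (rooted by Acroites) and count the minimum state changes it requires (Fitch parsimony):
Trait 1: 1; Trait 2: 3; Trait 3: 2; Trait 4: 3; Trait 5: 1; Trait 6: 1; Trait 7: 2.
Total tree length = 13.

13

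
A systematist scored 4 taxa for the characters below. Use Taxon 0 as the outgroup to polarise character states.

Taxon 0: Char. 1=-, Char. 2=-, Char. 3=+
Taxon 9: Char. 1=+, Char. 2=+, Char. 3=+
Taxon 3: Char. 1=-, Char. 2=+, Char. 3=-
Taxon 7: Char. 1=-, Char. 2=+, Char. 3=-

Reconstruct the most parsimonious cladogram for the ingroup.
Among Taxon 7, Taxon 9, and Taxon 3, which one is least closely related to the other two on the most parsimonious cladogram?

Character polarity is set by the outgroup: the derived state is whichever differs from the outgroup's state, so for Char. 3 the derived state is '-', and for the remaining characters it is '+'.
Char. 1: derived state '+' in Taxon 9 only — an autapomorphy, so it tells us nothing about relationships among taxa.
Char. 2 (derived state '+') is shared by all ingroup taxa — unites the whole ingroup.
Char. 3: derived state '-' in Taxon 3 and Taxon 7 only — synapomorphy for {Taxon 3, Taxon 7}.
Most parsimonious ingroup topology: (Taxon 9,(Taxon 3,Taxon 7)).
Taxon 3 and Taxon 7 share a more recent common ancestor with each other than either does with Taxon 9, so Taxon 9 is the least closely related of the three.

Taxon 9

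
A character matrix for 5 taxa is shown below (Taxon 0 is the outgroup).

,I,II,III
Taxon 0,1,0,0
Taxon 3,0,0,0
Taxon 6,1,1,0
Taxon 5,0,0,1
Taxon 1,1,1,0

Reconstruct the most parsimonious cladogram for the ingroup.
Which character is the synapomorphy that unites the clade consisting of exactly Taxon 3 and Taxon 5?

I

Character polarity is set by the outgroup: the derived state is whichever differs from the outgroup's state, so for I the derived state is '0', and for the remaining characters it is '1'.
Only Taxon 3 and Taxon 5 show the derived state '0' for I, supporting them as a clade.
II: derived state '1' in Taxon 1 and Taxon 6 only — synapomorphy for {Taxon 1, Taxon 6}.
III: derived state '1' in Taxon 5 only — an autapomorphy, so it tells us nothing about relationships among taxa.
Most parsimonious ingroup topology: ((Taxon 3,Taxon 5),(Taxon 6,Taxon 1)).
The clade {Taxon 3, Taxon 5} is supported by I: its derived state '0' occurs in exactly those taxa and in no other taxon (including the outgroup).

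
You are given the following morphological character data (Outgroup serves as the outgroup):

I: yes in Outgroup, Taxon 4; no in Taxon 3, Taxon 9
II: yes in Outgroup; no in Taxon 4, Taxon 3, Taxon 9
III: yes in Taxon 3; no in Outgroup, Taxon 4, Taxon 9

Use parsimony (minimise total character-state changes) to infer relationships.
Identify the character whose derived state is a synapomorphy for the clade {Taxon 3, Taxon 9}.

Character polarity is set by the outgroup: the derived state is whichever differs from the outgroup's state, so for I, II the derived state is 'no', and for the remaining characters it is 'yes'.
I: derived state 'no' in Taxon 3 and Taxon 9 only — synapomorphy for {Taxon 3, Taxon 9}.
All ingroup taxa share the derived state 'no' for II; it defines the ingroup but does not resolve relationships within it.
III: derived state 'yes' in Taxon 3 only — an autapomorphy, so it tells us nothing about relationships among taxa.
Most parsimonious ingroup topology: (Taxon 4,(Taxon 3,Taxon 9)).
The clade {Taxon 3, Taxon 9} is supported by I: its derived state 'no' occurs in exactly those taxa and in no other taxon (including the outgroup).

I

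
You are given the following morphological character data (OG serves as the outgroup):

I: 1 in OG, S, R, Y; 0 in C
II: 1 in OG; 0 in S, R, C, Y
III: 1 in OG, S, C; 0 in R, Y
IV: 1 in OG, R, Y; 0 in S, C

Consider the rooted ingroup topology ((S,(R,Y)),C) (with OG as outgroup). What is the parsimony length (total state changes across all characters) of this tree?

Map each character onto ((S,(R,Y)),C) (rooted by OG) and count the minimum state changes it requires (Fitch parsimony):
I: 1; II: 1; III: 1; IV: 2.
Total tree length = 5.

5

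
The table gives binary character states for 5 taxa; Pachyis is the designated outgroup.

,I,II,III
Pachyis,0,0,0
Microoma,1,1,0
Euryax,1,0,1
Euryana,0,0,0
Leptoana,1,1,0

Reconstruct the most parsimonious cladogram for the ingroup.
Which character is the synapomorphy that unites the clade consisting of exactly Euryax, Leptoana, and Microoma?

I

The outgroup has state '0' for every character, so '1' is the derived state throughout.
I: derived state '1' in Euryax, Leptoana, and Microoma only — synapomorphy for {Euryax, Leptoana, Microoma}.
II: derived state '1' in Leptoana and Microoma only — synapomorphy for {Leptoana, Microoma}.
III: derived state '1' in Euryax only — an autapomorphy, so it tells us nothing about relationships among taxa.
Most parsimonious ingroup topology: (((Microoma,Leptoana),Euryax),Euryana).
The clade {Euryax, Leptoana, Microoma} is supported by I: its derived state '1' occurs in exactly those taxa and in no other taxon (including the outgroup).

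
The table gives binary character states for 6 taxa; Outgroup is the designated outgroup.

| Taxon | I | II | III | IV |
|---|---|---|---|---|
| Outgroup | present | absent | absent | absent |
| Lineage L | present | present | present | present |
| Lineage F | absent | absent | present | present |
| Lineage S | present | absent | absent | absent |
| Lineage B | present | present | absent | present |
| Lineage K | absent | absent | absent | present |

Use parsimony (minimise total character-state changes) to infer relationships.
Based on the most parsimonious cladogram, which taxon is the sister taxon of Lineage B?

Character polarity is set by the outgroup: the derived state is whichever differs from the outgroup's state, so for I the derived state is 'absent', and for the remaining characters it is 'present'.
I (derived state 'absent') is shared by Lineage F and Lineage K — a synapomorphy uniting that clade.
Only Lineage B and Lineage L show the derived state 'present' for II, supporting them as a clade.
III groups Lineage F and Lineage L, which is incompatible with the clades supported by the remaining characters; treating it as convergent (homoplasy) costs fewer steps than any alternative tree.
IV: derived state 'present' in Lineage B, Lineage F, Lineage K, and Lineage L only — synapomorphy for {Lineage B, Lineage F, Lineage K, Lineage L}.
Most parsimonious ingroup topology: (((Lineage L,Lineage B),(Lineage F,Lineage K)),Lineage S).
Lineage B and Lineage L form a cherry on this tree, so they are sister taxa.

Lineage L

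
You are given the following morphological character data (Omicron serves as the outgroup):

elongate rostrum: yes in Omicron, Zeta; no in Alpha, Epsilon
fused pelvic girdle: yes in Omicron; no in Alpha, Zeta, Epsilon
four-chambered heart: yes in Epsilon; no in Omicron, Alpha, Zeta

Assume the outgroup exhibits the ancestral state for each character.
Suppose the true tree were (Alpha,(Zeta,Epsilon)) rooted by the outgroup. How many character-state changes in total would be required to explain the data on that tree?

4

Map each character onto (Alpha,(Zeta,Epsilon)) (rooted by Omicron) and count the minimum state changes it requires (Fitch parsimony):
elongate rostrum: 2; fused pelvic girdle: 1; four-chambered heart: 1.
Total tree length = 4.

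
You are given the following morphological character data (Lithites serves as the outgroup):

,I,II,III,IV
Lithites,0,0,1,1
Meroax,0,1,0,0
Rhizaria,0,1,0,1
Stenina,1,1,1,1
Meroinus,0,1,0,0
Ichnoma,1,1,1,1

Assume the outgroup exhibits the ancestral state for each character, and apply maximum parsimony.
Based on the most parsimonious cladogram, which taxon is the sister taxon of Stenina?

Character polarity is set by the outgroup: the derived state is whichever differs from the outgroup's state, so for III, IV the derived state is '0', and for the remaining characters it is '1'.
I: derived state '1' in Ichnoma and Stenina only — synapomorphy for {Ichnoma, Stenina}.
II (derived state '1') is shared by all ingroup taxa — unites the whole ingroup.
III (derived state '0') is shared by Meroax, Meroinus, and Rhizaria — a synapomorphy uniting that clade.
IV (derived state '0') is shared by Meroax and Meroinus — a synapomorphy uniting that clade.
Most parsimonious ingroup topology: (((Meroax,Meroinus),Rhizaria),(Stenina,Ichnoma)).
Stenina and Ichnoma form a cherry on this tree, so they are sister taxa.

Ichnoma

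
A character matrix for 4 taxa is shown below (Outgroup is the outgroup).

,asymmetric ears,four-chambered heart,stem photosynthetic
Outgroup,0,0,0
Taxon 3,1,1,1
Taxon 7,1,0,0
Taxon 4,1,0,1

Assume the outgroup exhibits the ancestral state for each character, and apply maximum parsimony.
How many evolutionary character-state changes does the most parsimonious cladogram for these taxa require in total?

The outgroup has state '0' for every character, so '1' is the derived state throughout.
asymmetric ears (derived state '1') is shared by all ingroup taxa — unites the whole ingroup.
four-chambered heart: derived state '1' in Taxon 3 only — an autapomorphy, so it tells us nothing about relationships among taxa.
stem photosynthetic (derived state '1') is shared by Taxon 3 and Taxon 4 — a synapomorphy uniting that clade.
Most parsimonious ingroup topology: ((Taxon 3,Taxon 4),Taxon 7).
Changes per character on this tree: asymmetric ears: 1; four-chambered heart: 1; stem photosynthetic: 1.
Total = 3.

3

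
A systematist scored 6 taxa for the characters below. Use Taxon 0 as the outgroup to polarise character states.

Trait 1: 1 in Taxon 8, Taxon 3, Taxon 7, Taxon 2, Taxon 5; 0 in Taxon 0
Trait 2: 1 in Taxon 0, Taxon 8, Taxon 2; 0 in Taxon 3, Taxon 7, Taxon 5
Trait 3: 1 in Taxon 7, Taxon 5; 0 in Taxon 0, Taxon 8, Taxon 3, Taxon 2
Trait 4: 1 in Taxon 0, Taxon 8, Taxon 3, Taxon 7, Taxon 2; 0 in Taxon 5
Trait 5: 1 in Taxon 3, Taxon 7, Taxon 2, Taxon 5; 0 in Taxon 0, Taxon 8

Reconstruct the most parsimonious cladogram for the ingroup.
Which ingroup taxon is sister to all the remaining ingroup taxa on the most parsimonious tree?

Taxon 8

Character polarity is set by the outgroup: the derived state is whichever differs from the outgroup's state, so for Trait 2, Trait 4 the derived state is '0', and for the remaining characters it is '1'.
Trait 1 (derived state '1') is shared by all ingroup taxa — unites the whole ingroup.
Trait 2 (derived state '0') is shared by Taxon 3, Taxon 5, and Taxon 7 — a synapomorphy uniting that clade.
Trait 3: derived state '1' in Taxon 5 and Taxon 7 only — synapomorphy for {Taxon 5, Taxon 7}.
Trait 4 (derived state '0') is unique to Taxon 5 (autapomorphy; uninformative for grouping).
Trait 5 (derived state '1') is shared by Taxon 2, Taxon 3, Taxon 5, and Taxon 7 — a synapomorphy uniting that clade.
Most parsimonious ingroup topology: (Taxon 8,((Taxon 3,(Taxon 7,Taxon 5)),Taxon 2)).
Taxon 8 is sister to the clade containing all other ingroup taxa, so it is the earliest-diverging (most basal) ingroup lineage.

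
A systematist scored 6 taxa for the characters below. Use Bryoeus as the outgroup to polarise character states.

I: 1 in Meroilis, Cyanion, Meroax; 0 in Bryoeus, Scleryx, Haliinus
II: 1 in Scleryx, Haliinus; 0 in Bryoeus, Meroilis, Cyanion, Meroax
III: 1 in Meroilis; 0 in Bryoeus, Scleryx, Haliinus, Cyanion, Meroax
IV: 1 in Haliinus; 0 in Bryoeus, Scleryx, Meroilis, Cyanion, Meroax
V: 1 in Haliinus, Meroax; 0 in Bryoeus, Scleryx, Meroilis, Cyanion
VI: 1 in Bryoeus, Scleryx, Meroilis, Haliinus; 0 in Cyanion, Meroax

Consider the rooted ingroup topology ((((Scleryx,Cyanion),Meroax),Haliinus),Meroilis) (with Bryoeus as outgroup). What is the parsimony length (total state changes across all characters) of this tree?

11

Map each character onto ((((Scleryx,Cyanion),Meroax),Haliinus),Meroilis) (rooted by Bryoeus) and count the minimum state changes it requires (Fitch parsimony):
I: 3; II: 2; III: 1; IV: 1; V: 2; VI: 2.
Total tree length = 11.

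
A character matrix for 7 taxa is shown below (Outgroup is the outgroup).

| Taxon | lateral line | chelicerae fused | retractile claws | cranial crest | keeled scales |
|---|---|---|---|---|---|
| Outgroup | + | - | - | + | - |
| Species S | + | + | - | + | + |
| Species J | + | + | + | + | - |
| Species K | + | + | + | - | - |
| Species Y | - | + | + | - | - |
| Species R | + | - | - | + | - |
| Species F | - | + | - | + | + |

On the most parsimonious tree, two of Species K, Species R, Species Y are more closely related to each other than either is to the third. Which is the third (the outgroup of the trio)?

Species R

Character polarity is set by the outgroup: the derived state is whichever differs from the outgroup's state, so for lateral line, cranial crest the derived state is '-', and for the remaining characters it is '+'.
lateral line groups Species F and Species Y, which is incompatible with the clades supported by the remaining characters; treating it as convergent (homoplasy) costs fewer steps than any alternative tree.
chelicerae fused: derived state '+' in Species F, Species J, Species K, Species S, and Species Y only — synapomorphy for {Species F, Species J, Species K, Species S, Species Y}.
Only Species J, Species K, and Species Y show the derived state '+' for retractile claws, supporting them as a clade.
cranial crest (derived state '-') is shared by Species K and Species Y — a synapomorphy uniting that clade.
keeled scales (derived state '+') is shared by Species F and Species S — a synapomorphy uniting that clade.
Most parsimonious ingroup topology: (((Species S,Species F),(Species J,(Species K,Species Y))),Species R).
Species K and Species Y share a more recent common ancestor with each other than either does with Species R, so Species R is the least closely related of the three.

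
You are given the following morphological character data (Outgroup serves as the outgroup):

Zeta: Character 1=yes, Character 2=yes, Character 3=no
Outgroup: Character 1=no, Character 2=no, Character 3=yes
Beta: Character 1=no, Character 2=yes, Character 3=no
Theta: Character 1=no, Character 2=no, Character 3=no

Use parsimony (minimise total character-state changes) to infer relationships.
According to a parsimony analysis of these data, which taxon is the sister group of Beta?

Zeta

Character polarity is set by the outgroup: the derived state is whichever differs from the outgroup's state, so for Character 3 the derived state is 'no', and for the remaining characters it is 'yes'.
Character 1 (derived state 'yes') is unique to Zeta (autapomorphy; uninformative for grouping).
Character 2: derived state 'yes' in Beta and Zeta only — synapomorphy for {Beta, Zeta}.
Character 3 (derived state 'no') is shared by all ingroup taxa — unites the whole ingroup.
Most parsimonious ingroup topology: ((Beta,Zeta),Theta).
Beta and Zeta form a cherry on this tree, so they are sister taxa.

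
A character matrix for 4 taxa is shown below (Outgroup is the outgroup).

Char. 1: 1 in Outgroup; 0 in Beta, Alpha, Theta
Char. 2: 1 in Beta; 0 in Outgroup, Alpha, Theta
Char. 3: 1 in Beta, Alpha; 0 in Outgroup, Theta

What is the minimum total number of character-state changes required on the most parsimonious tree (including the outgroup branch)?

3

Character polarity is set by the outgroup: the derived state is whichever differs from the outgroup's state, so for Char. 1 the derived state is '0', and for the remaining characters it is '1'.
All ingroup taxa share the derived state '0' for Char. 1; it defines the ingroup but does not resolve relationships within it.
Char. 2: derived state '1' in Beta only — an autapomorphy, so it tells us nothing about relationships among taxa.
Char. 3: derived state '1' in Alpha and Beta only — synapomorphy for {Alpha, Beta}.
Most parsimonious ingroup topology: ((Beta,Alpha),Theta).
Changes per character on this tree: Char. 1: 1; Char. 2: 1; Char. 3: 1.
Total = 3.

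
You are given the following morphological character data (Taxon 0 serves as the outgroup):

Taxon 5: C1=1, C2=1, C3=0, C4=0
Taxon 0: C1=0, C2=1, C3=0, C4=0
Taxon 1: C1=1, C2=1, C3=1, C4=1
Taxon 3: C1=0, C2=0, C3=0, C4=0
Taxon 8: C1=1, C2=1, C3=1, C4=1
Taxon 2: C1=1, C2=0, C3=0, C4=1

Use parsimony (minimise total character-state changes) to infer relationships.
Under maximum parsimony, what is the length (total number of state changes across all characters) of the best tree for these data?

5

Character polarity is set by the outgroup: the derived state is whichever differs from the outgroup's state, so for C2 the derived state is '0', and for the remaining characters it is '1'.
C1: derived state '1' in Taxon 1, Taxon 2, Taxon 5, and Taxon 8 only — synapomorphy for {Taxon 1, Taxon 2, Taxon 5, Taxon 8}.
C2 (state '0') occurs in Taxon 2 and Taxon 3 but conflicts with the nesting implied by the other characters — most parsimoniously interpreted as homoplasy.
C3: derived state '1' in Taxon 1 and Taxon 8 only — synapomorphy for {Taxon 1, Taxon 8}.
Only Taxon 1, Taxon 2, and Taxon 8 show the derived state '1' for C4, supporting them as a clade.
Most parsimonious ingroup topology: ((Taxon 5,(Taxon 2,(Taxon 8,Taxon 1))),Taxon 3).
Changes per character on this tree: C1: 1; C2: 2; C3: 1; C4: 1.
Total = 5.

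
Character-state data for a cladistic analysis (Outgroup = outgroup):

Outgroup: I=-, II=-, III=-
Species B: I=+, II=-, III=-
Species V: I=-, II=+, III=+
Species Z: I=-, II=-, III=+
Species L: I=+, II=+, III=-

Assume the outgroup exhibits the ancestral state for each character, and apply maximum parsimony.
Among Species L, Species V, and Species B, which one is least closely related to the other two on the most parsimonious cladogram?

The outgroup has state '-' for every character, so '+' is the derived state throughout.
Only Species B and Species L show the derived state '+' for I, supporting them as a clade.
II groups Species L and Species V, which is incompatible with the clades supported by the remaining characters; treating it as convergent (homoplasy) costs fewer steps than any alternative tree.
Only Species V and Species Z show the derived state '+' for III, supporting them as a clade.
Most parsimonious ingroup topology: ((Species B,Species L),(Species V,Species Z)).
Species B and Species L share a more recent common ancestor with each other than either does with Species V, so Species V is the least closely related of the three.

Species V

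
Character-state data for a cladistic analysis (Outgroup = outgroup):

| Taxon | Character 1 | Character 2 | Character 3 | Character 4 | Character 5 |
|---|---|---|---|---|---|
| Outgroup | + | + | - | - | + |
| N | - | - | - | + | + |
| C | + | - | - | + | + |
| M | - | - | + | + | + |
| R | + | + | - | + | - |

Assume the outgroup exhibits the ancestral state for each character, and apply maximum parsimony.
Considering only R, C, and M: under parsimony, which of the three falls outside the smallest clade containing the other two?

Character polarity is set by the outgroup: the derived state is whichever differs from the outgroup's state, so for Character 1, Character 2, Character 5 the derived state is '-', and for the remaining characters it is '+'.
Character 1: derived state '-' in M and N only — synapomorphy for {M, N}.
Character 2: derived state '-' in C, M, and N only — synapomorphy for {C, M, N}.
Character 3 (derived state '+') is unique to M (autapomorphy; uninformative for grouping).
All ingroup taxa share the derived state '+' for Character 4; it defines the ingroup but does not resolve relationships within it.
Character 5: derived state '-' in R only — an autapomorphy, so it tells us nothing about relationships among taxa.
Most parsimonious ingroup topology: (((N,M),C),R).
M and C share a more recent common ancestor with each other than either does with R, so R is the least closely related of the three.

R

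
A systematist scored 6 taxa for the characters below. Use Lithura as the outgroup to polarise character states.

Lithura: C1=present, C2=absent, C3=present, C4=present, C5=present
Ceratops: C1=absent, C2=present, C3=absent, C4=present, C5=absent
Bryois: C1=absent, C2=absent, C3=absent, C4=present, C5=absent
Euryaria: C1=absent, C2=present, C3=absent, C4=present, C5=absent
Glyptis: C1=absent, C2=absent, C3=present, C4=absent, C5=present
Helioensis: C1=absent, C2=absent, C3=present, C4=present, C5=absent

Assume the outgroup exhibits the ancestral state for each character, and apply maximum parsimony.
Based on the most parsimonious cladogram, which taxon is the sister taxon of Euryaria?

Character polarity is set by the outgroup: the derived state is whichever differs from the outgroup's state, so for C1, C3, C4, C5 the derived state is 'absent', and for the remaining characters it is 'present'.
C1 (derived state 'absent') is shared by all ingroup taxa — unites the whole ingroup.
C2 (derived state 'present') is shared by Ceratops and Euryaria — a synapomorphy uniting that clade.
C3 (derived state 'absent') is shared by Bryois, Ceratops, and Euryaria — a synapomorphy uniting that clade.
C4 (derived state 'absent') is unique to Glyptis (autapomorphy; uninformative for grouping).
Only Bryois, Ceratops, Euryaria, and Helioensis show the derived state 'absent' for C5, supporting them as a clade.
Most parsimonious ingroup topology: ((((Ceratops,Euryaria),Bryois),Helioensis),Glyptis).
Euryaria and Ceratops form a cherry on this tree, so they are sister taxa.

Ceratops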